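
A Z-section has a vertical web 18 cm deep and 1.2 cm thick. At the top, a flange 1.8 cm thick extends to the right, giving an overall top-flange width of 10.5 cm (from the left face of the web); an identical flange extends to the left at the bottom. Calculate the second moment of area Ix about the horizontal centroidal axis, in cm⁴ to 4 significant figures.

Break the section into simple shapes (no overlaps), measuring from the bottom-left corner of the bounding box.
Web: 1.2 × 18, A = 21.6 cm², y = 9 cm, Ī = 583.2 cm⁴.
Top flange (beyond web): 9.3 × 1.8, A = 16.74 cm², y = 17.1 cm, Ī = 4.5198 cm⁴.
Bottom flange (beyond web): 9.3 × 1.8, A = 16.74 cm², y = 0.9 cm, Ī = 4.5198 cm⁴.
Centroid: ȳ = ΣA·y / ΣA = 9 cm.
Transfer each piece to the horizontal centroidal axis using Ī + A·d² with d = y − 9:
  web: d = 0 cm → contributes +583.2 cm⁴
  top flange (beyond web): d = 8.1 cm → contributes +1102.83 cm⁴
  bottom flange (beyond web): d = -8.1 cm → contributes +1102.83 cm⁴
Total I = 2788.86 cm⁴.

Ix ≈ 2789 cm⁴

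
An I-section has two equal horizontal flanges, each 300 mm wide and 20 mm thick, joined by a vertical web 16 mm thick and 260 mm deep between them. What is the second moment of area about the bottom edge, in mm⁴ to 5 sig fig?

I_base ≈ 6.2263 × 10⁸ mm⁴

Break the section into simple shapes (no overlaps), measuring from the bottom-left corner of the bounding box.
Bottom flange: 300 × 20, A = 6 000 mm², y = 10 mm, Ī = 200 000 mm⁴.
Web: 16 × 260, A = 4 160 mm², y = 150 mm, Ī = 23 434 667 mm⁴.
Top flange: 300 × 20, A = 6 000 mm², y = 290 mm, Ī = 200 000 mm⁴.
Transfer each piece to the base of the section using Ī + A·d² with d = y − 0:
  bottom flange: d = 10 mm → contributes +800 000 mm⁴
  web: d = 150 mm → contributes +117 034 667 mm⁴
  top flange: d = 290 mm → contributes +504 800 000 mm⁴
Total I = 622 634 667 mm⁴.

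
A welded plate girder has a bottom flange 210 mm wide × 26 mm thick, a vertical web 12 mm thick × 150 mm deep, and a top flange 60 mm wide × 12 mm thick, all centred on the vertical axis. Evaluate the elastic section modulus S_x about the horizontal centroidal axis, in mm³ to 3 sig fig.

S_x ≈ 2.03 × 10⁵ mm³

Decompose the section into non-overlapping parts with the origin at the bottom-left of its bounding rectangle.
Bottom plate: 210 × 26, A = 5 460 mm², y = 13 mm, Ī = 307 580 mm⁴.
Web plate: 12 × 150, A = 1 800 mm², y = 101 mm, Ī = 3 375 000 mm⁴.
Top plate: 60 × 12, A = 720 mm², y = 182 mm, Ī = 8 640 mm⁴.
Centroid: ȳ = ΣA·y / ΣA = 48.098 mm.
Transfer each piece to the horizontal centroidal axis using Ī + A·d² with d = y − 48.098:
  bottom plate: d = -35.098 mm → contributes +7 033 490 mm⁴
  web plate: d = 52.902 mm → contributes +8 412 568 mm⁴
  top plate: d = 133.9 mm → contributes +12 918 106 mm⁴
Total I = 28 364 164 mm⁴.
Extreme fibre distance c = 139.9 mm; S = I/c = 202 743 mm³.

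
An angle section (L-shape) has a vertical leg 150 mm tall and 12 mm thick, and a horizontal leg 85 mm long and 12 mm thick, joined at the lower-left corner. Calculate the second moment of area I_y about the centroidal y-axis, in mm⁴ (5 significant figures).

I_y ≈ 1.4749 × 10⁶ mm⁴

Decompose the section into non-overlapping parts with the origin at the bottom-left of its bounding rectangle.
Vertical leg: 12 × 150, A = 1 800 mm², x = 6 mm, Ī = 21 600 mm⁴.
Horizontal leg (remainder): 73 × 12, A = 876 mm², x = 48.5 mm, Ī = 389 017 mm⁴.
Centroid: x̄ = ΣA·x / ΣA = 19.91256 mm.
Transfer each piece to the centroidal y-axis using Ī + A·d² with d = x − 19.91256:
  vertical leg: d = -13.91256 mm → contributes +370006.6 mm⁴
  horizontal leg (remainder): d = 28.58744 mm → contributes +1 104 921 mm⁴
Total I = 1 474 928 mm⁴.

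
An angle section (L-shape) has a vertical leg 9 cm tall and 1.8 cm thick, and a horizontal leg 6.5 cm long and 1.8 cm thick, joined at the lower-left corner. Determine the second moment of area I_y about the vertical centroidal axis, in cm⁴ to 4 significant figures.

Break the section into simple shapes (no overlaps), measuring from the bottom-left corner of the bounding box.
Vertical leg: 1.8 × 9, A = 16.2 cm², x = 0.9 cm, Ī = 4.374 cm⁴.
Horizontal leg (remainder): 4.7 × 1.8, A = 8.46 cm², x = 4.15 cm, Ī = 15.5735 cm⁴.
Centroid: x̄ = ΣA·x / ΣA = 2.01496 cm.
Transfer each piece to the vertical centroidal axis using Ī + A·d² with d = x − 2.01496:
  vertical leg: d = -1.11496 cm → contributes +24.5129 cm⁴
  horizontal leg (remainder): d = 2.13504 cm → contributes +54.1374 cm⁴
Total I = 78.6503 cm⁴.

I_y ≈ 78.65 cm⁴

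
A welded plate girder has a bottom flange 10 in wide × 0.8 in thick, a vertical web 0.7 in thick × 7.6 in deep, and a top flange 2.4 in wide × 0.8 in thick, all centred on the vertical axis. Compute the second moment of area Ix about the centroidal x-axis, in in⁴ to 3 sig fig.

Ix ≈ 158 in⁴

Decompose the section into non-overlapping parts with the origin at the bottom-left of its bounding rectangle.
Bottom plate: 10 × 0.8, A = 8 in², y = 0.4 in, Ī = 0.42667 in⁴.
Web plate: 0.7 × 7.6, A = 5.32 in², y = 4.6 in, Ī = 25.607 in⁴.
Top plate: 2.4 × 0.8, A = 1.92 in², y = 8.8 in, Ī = 0.1024 in⁴.
Centroid: ȳ = ΣA·y / ΣA = 2.9244 in.
Transfer each piece to the centroidal x-axis using Ī + A·d² with d = y − 2.9244:
  bottom plate: d = -2.5244 in → contributes +51.408 in⁴
  web plate: d = 1.6756 in → contributes +40.543 in⁴
  top plate: d = 5.8756 in → contributes +66.386 in⁴
Total I = 158.34 in⁴.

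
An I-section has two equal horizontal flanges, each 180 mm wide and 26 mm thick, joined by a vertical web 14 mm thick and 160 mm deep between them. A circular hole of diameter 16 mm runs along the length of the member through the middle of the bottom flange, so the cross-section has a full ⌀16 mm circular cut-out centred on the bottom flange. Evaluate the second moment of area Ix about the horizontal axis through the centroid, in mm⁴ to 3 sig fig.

Ix ≈ 8.45 × 10⁷ mm⁴

Break the section into simple shapes (no overlaps), measuring from the bottom-left corner of the bounding box.
Bottom flange: 180 × 26, A = 4 680 mm², y = 13 mm, Ī = 263 640 mm⁴.
Web: 14 × 160, A = 2 240 mm², y = 106 mm, Ī = 4 778 667 mm⁴.
Top flange: 180 × 26, A = 4 680 mm², y = 199 mm, Ī = 263 640 mm⁴.
Hole (subtracted): ⌀16, A = 201.06 mm², y = 13 mm, Ī = 3 217 mm⁴.
Centroid: ȳ = ΣA·y / ΣA = 107.64 mm.
Transfer each piece to the horizontal axis through the centroid using Ī + A·d² with d = y − 107.64:
  bottom flange: d = -94.64 mm → contributes +42 181 484 mm⁴
  web: d = -1.6404 mm → contributes +4 784 694 mm⁴
  top flange: d = 91.36 mm → contributes +39 325 622 mm⁴
  hole: d = -94.64 mm → contributes −1 804 089 mm⁴
Total I = 84 487 712 mm⁴.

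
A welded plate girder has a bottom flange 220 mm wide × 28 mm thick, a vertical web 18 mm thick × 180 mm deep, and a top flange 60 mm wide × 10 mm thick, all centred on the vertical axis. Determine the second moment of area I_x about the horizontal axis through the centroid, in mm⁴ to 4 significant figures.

I_x ≈ 4.713 × 10⁷ mm⁴

Decompose the section into non-overlapping parts with the origin at the bottom-left of its bounding rectangle.
Bottom plate: 220 × 28, A = 6 160 mm², y = 14 mm, Ī = 402 453 mm⁴.
Web plate: 18 × 180, A = 3 240 mm², y = 118 mm, Ī = 8 748 000 mm⁴.
Top plate: 60 × 10, A = 600 mm², y = 213 mm, Ī = 5 000 mm⁴.
Centroid: ȳ = ΣA·y / ΣA = 59.636 mm.
Transfer each piece to the horizontal axis through the centroid using Ī + A·d² with d = y − 59.636:
  bottom plate: d = -45.636 mm → contributes +13 231 543 mm⁴
  web plate: d = 58.364 mm → contributes +19 784 595 mm⁴
  top plate: d = 153.364 mm → contributes +14 117 310 mm⁴
Total I = 47 133 448 mm⁴.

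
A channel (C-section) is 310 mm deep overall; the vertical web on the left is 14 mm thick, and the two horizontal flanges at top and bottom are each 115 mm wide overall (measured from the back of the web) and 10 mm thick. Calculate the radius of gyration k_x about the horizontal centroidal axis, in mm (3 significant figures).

Break the section into simple shapes (no overlaps), measuring from the bottom-left corner of the bounding box.
Web: 14 × 310, A = 4 340 mm², y = 155 mm, Ī = 34 756 167 mm⁴.
Top flange (beyond web): 101 × 10, A = 1 010 mm², y = 305 mm, Ī = 8416.7 mm⁴.
Bottom flange (beyond web): 101 × 10, A = 1 010 mm², y = 5 mm, Ī = 8416.7 mm⁴.
By symmetry the centroid is at mid-height, ȳ = 155 mm.
Transfer each piece to the horizontal centroidal axis using Ī + A·d² with d = y − 155:
  web: d = 0 mm → contributes +34 756 167 mm⁴
  top flange (beyond web): d = 150 mm → contributes +22 733 417 mm⁴
  bottom flange (beyond web): d = -150 mm → contributes +22 733 417 mm⁴
Total I = 80 223 000 mm⁴.
Radius of gyration: k = √(I/A) = √(80 223 000 / 6 360) = 112.31 mm.

k_x ≈ 112 mm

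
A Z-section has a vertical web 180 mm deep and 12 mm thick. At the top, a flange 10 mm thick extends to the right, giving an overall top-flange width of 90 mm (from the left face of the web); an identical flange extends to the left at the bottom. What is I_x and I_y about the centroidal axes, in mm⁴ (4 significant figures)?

I_x ≈ 1.712 × 10⁷ mm⁴, I_y ≈ 3.976 × 10⁶ mm⁴

Treat the section as a set of non-overlapping primitives; coordinates are from the bounding-box lower-left.
Web: 12 × 180, A = 2 160 mm², y = 90 mm, Ī = 5 832 000 mm⁴.
Top flange (beyond web): 78 × 10, A = 780 mm², y = 175 mm, Ī = 6 500 mm⁴.
Bottom flange (beyond web): 78 × 10, A = 780 mm², y = 5 mm, Ī = 6 500 mm⁴.
Centroid: ȳ = ΣA·y / ΣA = 90 mm.
Transfer each piece to the centroidal x-axis using Ī + A·d² with d = y − 90:
  web: d = 0 mm → contributes +5 832 000 mm⁴
  top flange (beyond web): d = 85 mm → contributes +5 642 000 mm⁴
  bottom flange (beyond web): d = -85 mm → contributes +5 642 000 mm⁴
Total I = 17 116 000 mm⁴.
For the y-axis: x̄ = 84 mm.
Repeating about the centroidal y-axis gives I_y = 3 975 840 mm⁴.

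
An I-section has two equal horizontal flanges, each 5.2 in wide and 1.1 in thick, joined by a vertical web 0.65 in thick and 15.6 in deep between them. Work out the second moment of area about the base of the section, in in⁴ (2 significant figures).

I_base ≈ 2700 in⁴

Treat the section as a set of non-overlapping primitives; coordinates are from the bounding-box lower-left.
Bottom flange: 5.2 × 1.1, A = 5.72 in², y = 0.55 in, Ī = 0.5768 in⁴.
Web: 0.65 × 15.6, A = 10.14 in², y = 8.9 in, Ī = 205.6 in⁴.
Top flange: 5.2 × 1.1, A = 5.72 in², y = 17.25 in, Ī = 0.5768 in⁴.
Transfer each piece to a horizontal axis along the bottom face using Ī + A·d² with d = y − 0:
  bottom flange: d = 0.55 in → contributes +2.307 in⁴
  web: d = 8.9 in → contributes +1 009 in⁴
  top flange: d = 17.25 in → contributes +1 703 in⁴
Total I = 2 714 in⁴.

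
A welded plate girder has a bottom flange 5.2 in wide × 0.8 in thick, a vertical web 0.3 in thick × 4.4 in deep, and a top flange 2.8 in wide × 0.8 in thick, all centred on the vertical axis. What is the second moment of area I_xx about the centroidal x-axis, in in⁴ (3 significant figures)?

I_xx ≈ 42.5 in⁴

Treat the section as a set of non-overlapping primitives; coordinates are from the bounding-box lower-left.
Bottom plate: 5.2 × 0.8, A = 4.16 in², y = 0.4 in, Ī = 0.22187 in⁴.
Web plate: 0.3 × 4.4, A = 1.32 in², y = 3 in, Ī = 2.1296 in⁴.
Top plate: 2.8 × 0.8, A = 2.24 in², y = 5.6 in, Ī = 0.11947 in⁴.
Centroid: ȳ = ΣA·y / ΣA = 2.3534 in.
Transfer each piece to the centroidal x-axis using Ī + A·d² with d = y − 2.3534:
  bottom plate: d = -1.9534 in → contributes +16.095 in⁴
  web plate: d = 0.64663 in → contributes +2.6815 in⁴
  top plate: d = 3.2466 in → contributes +23.73 in⁴
Total I = 42.507 in⁴.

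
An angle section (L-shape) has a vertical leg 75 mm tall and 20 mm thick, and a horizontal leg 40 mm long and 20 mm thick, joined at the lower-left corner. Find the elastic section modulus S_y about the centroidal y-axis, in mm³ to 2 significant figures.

S_y ≈ 7400 mm³

Treat the section as a set of non-overlapping primitives; coordinates are from the bounding-box lower-left.
Vertical leg: 20 × 75, A = 1 500 mm², x = 10 mm, Ī = 50 000 mm⁴.
Horizontal leg (remainder): 20 × 20, A = 400 mm², x = 30 mm, Ī = 13 333 mm⁴.
Centroid: x̄ = ΣA·x / ΣA = 14.21 mm.
Transfer each piece to the centroidal y-axis using Ī + A·d² with d = x − 14.21:
  vertical leg: d = -4.211 mm → contributes +76 593 mm⁴
  horizontal leg (remainder): d = 15.79 mm → contributes +113 056 mm⁴
Total I = 189 649 mm⁴.
Extreme fibre distance c = 25.79 mm; S = I/c = 7 354 mm³.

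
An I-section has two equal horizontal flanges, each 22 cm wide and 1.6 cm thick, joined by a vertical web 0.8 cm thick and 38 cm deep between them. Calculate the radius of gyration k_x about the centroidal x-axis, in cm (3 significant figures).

k_x ≈ 17.6 cm

Decompose the section into non-overlapping parts with the origin at the bottom-left of its bounding rectangle.
Bottom flange: 22 × 1.6, A = 35.2 cm², y = 0.8 cm, Ī = 7.5093 cm⁴.
Web: 0.8 × 38, A = 30.4 cm², y = 20.6 cm, Ī = 3658.1 cm⁴.
Top flange: 22 × 1.6, A = 35.2 cm², y = 40.4 cm, Ī = 7.5093 cm⁴.
By symmetry the centroid is at mid-height, ȳ = 20.6 cm.
Transfer each piece to the centroidal x-axis using Ī + A·d² with d = y − 20.6:
  bottom flange: d = -19.8 cm → contributes +13 807 cm⁴
  web: d = 0 cm → contributes +3658.1 cm⁴
  top flange: d = 19.8 cm → contributes +13 807 cm⁴
Total I = 31 273 cm⁴.
Radius of gyration: k = √(I/A) = √(31 273 / 100.8) = 17.614 cm.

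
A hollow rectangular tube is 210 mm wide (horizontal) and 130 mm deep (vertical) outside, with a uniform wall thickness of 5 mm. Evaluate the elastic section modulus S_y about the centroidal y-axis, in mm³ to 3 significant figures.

S_y ≈ 1.94 × 10⁵ mm³

Split into non-overlapping primitives; take the origin at the lower-left of the bounding box.
Outer rectangle: 210 × 130, A = 27 300 mm², x = 105 mm, Ī = 100 327 500 mm⁴.
Inner void (subtracted): 200 × 120, A = 24 000 mm², x = 105 mm, Ī = 80 000 000 mm⁴.
By symmetry the centroid is at mid-width, x̄ = 105 mm.
All pieces are centred on the centroidal y-axis, so I = ΣĪ (holes subtracted) = 20 327 500 mm⁴.
Extreme fibre distance c = 105 mm; S = I/c = 193 595 mm³.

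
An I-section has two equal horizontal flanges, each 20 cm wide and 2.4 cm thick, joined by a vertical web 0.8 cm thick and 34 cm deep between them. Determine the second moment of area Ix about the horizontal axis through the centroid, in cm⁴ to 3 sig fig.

Break the section into simple shapes (no overlaps), measuring from the bottom-left corner of the bounding box.
Bottom flange: 20 × 2.4, A = 48 cm², y = 1.2 cm, Ī = 23.04 cm⁴.
Web: 0.8 × 34, A = 27.2 cm², y = 19.4 cm, Ī = 2620.3 cm⁴.
Top flange: 20 × 2.4, A = 48 cm², y = 37.6 cm, Ī = 23.04 cm⁴.
By symmetry the centroid is at mid-height, ȳ = 19.4 cm.
Transfer each piece to the horizontal axis through the centroid using Ī + A·d² with d = y − 19.4:
  bottom flange: d = -18.2 cm → contributes +15 923 cm⁴
  web: d = 0 cm → contributes +2620.3 cm⁴
  top flange: d = 18.2 cm → contributes +15 923 cm⁴
Total I = 34 465 cm⁴.

Ix ≈ 3.45 × 10⁴ cm⁴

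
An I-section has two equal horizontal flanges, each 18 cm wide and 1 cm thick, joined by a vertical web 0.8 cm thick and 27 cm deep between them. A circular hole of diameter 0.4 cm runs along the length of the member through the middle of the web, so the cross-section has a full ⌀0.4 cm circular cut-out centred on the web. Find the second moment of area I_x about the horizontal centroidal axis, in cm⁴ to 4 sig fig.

I_x ≈ 8371 cm⁴

Split into non-overlapping primitives; take the origin at the lower-left of the bounding box.
Bottom flange: 18 × 1, A = 18 cm², y = 0.5 cm, Ī = 1.5 cm⁴.
Web: 0.8 × 27, A = 21.6 cm², y = 14.5 cm, Ī = 1312.2 cm⁴.
Top flange: 18 × 1, A = 18 cm², y = 28.5 cm, Ī = 1.5 cm⁴.
Hole (subtracted): ⌀0.4, A = 0.125664 cm², y = 14.5 cm, Ī = 0.00125664 cm⁴.
By symmetry the centroid is at mid-height, ȳ = 14.5 cm.
Transfer each piece to the horizontal centroidal axis using Ī + A·d² with d = y − 14.5:
  bottom flange: d = -14 cm → contributes +3529.5 cm⁴
  web: d = 0 cm → contributes +1312.2 cm⁴
  top flange: d = 14 cm → contributes +3529.5 cm⁴
  hole: d = 0 cm → contributes −0.00125664 cm⁴
Total I = 8371.2 cm⁴.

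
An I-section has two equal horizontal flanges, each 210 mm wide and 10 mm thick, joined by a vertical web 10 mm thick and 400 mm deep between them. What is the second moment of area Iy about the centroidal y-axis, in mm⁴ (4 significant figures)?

Treat the section as a set of non-overlapping primitives; coordinates are from the bounding-box lower-left.
Bottom flange: 210 × 10, A = 2 100 mm², x = 105 mm, Ī = 7 717 500 mm⁴.
Web: 10 × 400, A = 4 000 mm², x = 105 mm, Ī = 33333.3 mm⁴.
Top flange: 210 × 10, A = 2 100 mm², x = 105 mm, Ī = 7 717 500 mm⁴.
By symmetry the centroid is at mid-width, x̄ = 105 mm.
All pieces are centred on the centroidal y-axis, so I = ΣĪ = 15 468 333 mm⁴.

Iy ≈ 1.547 × 10⁷ mm⁴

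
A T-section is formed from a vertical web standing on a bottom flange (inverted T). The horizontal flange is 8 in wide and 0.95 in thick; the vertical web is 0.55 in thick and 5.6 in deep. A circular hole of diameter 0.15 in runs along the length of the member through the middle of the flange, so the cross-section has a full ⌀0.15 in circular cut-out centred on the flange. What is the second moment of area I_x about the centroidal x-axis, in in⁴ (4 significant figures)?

Decompose the section into non-overlapping parts with the origin at the bottom-left of its bounding rectangle.
Flange: 8 × 0.95, A = 7.6 in², y = 0.475 in, Ī = 0.571583 in⁴.
Web: 0.55 × 5.6, A = 3.08 in², y = 3.75 in, Ī = 8.04907 in⁴.
Hole (subtracted): ⌀0.15, A = 0.0176715 in², y = 0.475 in, Ī = 0.0000248505 in⁴.
Centroid: ȳ = ΣA·y / ΣA = 1.42104 in.
Transfer each piece to the centroidal x-axis using Ī + A·d² with d = y − 1.42104:
  flange: d = -0.946041 in → contributes +7.37353 in⁴
  web: d = 2.32896 in → contributes +24.7551 in⁴
  hole: d = -0.946041 in → contributes −0.0158407 in⁴
Total I = 32.1128 in⁴.

I_x ≈ 32.11 in⁴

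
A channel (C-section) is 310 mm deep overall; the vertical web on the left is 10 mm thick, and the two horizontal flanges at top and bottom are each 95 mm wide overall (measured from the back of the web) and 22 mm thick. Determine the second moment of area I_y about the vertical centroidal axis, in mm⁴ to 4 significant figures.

Break the section into simple shapes (no overlaps), measuring from the bottom-left corner of the bounding box.
Web: 10 × 310, A = 3 100 mm², x = 5 mm, Ī = 25833.3 mm⁴.
Top flange (beyond web): 85 × 22, A = 1 870 mm², x = 52.5 mm, Ī = 1 125 896 mm⁴.
Bottom flange (beyond web): 85 × 22, A = 1 870 mm², x = 52.5 mm, Ī = 1 125 896 mm⁴.
Centroid: x̄ = ΣA·x / ΣA = 30.9722 mm.
Transfer each piece to the vertical centroidal axis using Ī + A·d² with d = x − 30.9722:
  web: d = -25.9722 mm → contributes +2 116 958 mm⁴
  top flange (beyond web): d = 21.5278 mm → contributes +1 992 538 mm⁴
  bottom flange (beyond web): d = 21.5278 mm → contributes +1 992 538 mm⁴
Total I = 6 102 035 mm⁴.

I_y ≈ 6.102 × 10⁶ mm⁴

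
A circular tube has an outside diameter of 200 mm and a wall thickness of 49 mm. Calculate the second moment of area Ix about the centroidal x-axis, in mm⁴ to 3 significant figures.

Ix ≈ 7.32 × 10⁷ mm⁴

Break the section into simple shapes (no overlaps), measuring from the bottom-left corner of the bounding box.
Outer circle: ⌀200, A = 31 416 mm², y = 100 mm, Ī = 78 539 816 mm⁴.
Bore (subtracted): ⌀102, A = 8171.3 mm², y = 100 mm, Ī = 5 313 376 mm⁴.
By symmetry the centroid is at mid-height, ȳ = 100 mm.
All pieces are centred on the centroidal x-axis, so I = ΣĪ (holes subtracted) = 73 226 440 mm⁴.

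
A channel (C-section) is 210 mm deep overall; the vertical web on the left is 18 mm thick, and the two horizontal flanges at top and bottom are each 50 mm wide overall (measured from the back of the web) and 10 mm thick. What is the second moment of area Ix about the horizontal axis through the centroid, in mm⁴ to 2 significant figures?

Ix ≈ 2.0 × 10⁷ mm⁴

Break the section into simple shapes (no overlaps), measuring from the bottom-left corner of the bounding box.
Web: 18 × 210, A = 3 780 mm², y = 105 mm, Ī = 13 891 500 mm⁴.
Top flange (beyond web): 32 × 10, A = 320 mm², y = 205 mm, Ī = 2 667 mm⁴.
Bottom flange (beyond web): 32 × 10, A = 320 mm², y = 5 mm, Ī = 2 667 mm⁴.
By symmetry the centroid is at mid-height, ȳ = 105 mm.
Transfer each piece to the horizontal axis through the centroid using Ī + A·d² with d = y − 105:
  web: d = 0 mm → contributes +13 891 500 mm⁴
  top flange (beyond web): d = 100 mm → contributes +3 202 667 mm⁴
  bottom flange (beyond web): d = -100 mm → contributes +3 202 667 mm⁴
Total I = 20 296 833 mm⁴.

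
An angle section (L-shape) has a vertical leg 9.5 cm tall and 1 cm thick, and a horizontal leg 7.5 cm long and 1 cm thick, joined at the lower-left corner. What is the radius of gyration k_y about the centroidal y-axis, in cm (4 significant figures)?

Decompose the section into non-overlapping parts with the origin at the bottom-left of its bounding rectangle.
Vertical leg: 1 × 9.5, A = 9.5 cm², x = 0.5 cm, Ī = 0.791667 cm⁴.
Horizontal leg (remainder): 6.5 × 1, A = 6.5 cm², x = 4.25 cm, Ī = 22.8854 cm⁴.
Centroid: x̄ = ΣA·x / ΣA = 2.02344 cm.
Transfer each piece to the centroidal y-axis using Ī + A·d² with d = x − 2.02344:
  vertical leg: d = -1.52344 cm → contributes +22.8399 cm⁴
  horizontal leg (remainder): d = 2.22656 cm → contributes +55.1097 cm⁴
Total I = 77.9495 cm⁴.
Radius of gyration: k = √(I/A) = √(77.9495 / 16) = 2.20723 cm.

k_y ≈ 2.207 cm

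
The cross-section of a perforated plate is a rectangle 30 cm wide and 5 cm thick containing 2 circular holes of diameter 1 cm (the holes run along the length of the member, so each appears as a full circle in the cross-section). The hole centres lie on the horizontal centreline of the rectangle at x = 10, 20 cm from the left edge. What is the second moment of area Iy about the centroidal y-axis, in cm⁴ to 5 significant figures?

Decompose the section into non-overlapping parts with the origin at the bottom-left of its bounding rectangle.
Plate: 30 × 5, A = 150 cm², x = 15 cm, Ī = 11 250 cm⁴.
Hole 1 (subtracted): ⌀1, A = 0.7853982 cm², x = 10 cm, Ī = 0.04908739 cm⁴.
Hole 2 (subtracted): ⌀1, A = 0.7853982 cm², x = 20 cm, Ī = 0.04908739 cm⁴.
By symmetry the centroid is at mid-width, x̄ = 15 cm.
Transfer each piece to the centroidal y-axis using Ī + A·d² with d = x − 15:
  plate: d = 0 cm → contributes +11 250 cm⁴
  hole 1: d = -5 cm → contributes −19.68404 cm⁴
  hole 2: d = 5 cm → contributes −19.68404 cm⁴
Total I = 11210.63 cm⁴.

Iy ≈ 1.1211 × 10⁴ cm⁴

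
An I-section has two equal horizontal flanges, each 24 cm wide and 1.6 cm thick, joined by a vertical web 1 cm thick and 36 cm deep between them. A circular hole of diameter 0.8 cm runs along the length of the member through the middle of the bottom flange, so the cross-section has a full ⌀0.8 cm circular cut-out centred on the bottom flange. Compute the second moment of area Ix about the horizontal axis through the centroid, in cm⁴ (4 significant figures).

Break the section into simple shapes (no overlaps), measuring from the bottom-left corner of the bounding box.
Bottom flange: 24 × 1.6, A = 38.4 cm², y = 0.8 cm, Ī = 8.192 cm⁴.
Web: 1 × 36, A = 36 cm², y = 19.6 cm, Ī = 3 888 cm⁴.
Top flange: 24 × 1.6, A = 38.4 cm², y = 38.4 cm, Ī = 8.192 cm⁴.
Hole (subtracted): ⌀0.8, A = 0.502655 cm², y = 0.8 cm, Ī = 0.0201062 cm⁴.
Centroid: ȳ = ΣA·y / ΣA = 19.6842 cm.
Transfer each piece to the horizontal axis through the centroid using Ī + A·d² with d = y − 19.6842:
  bottom flange: d = -18.8842 cm → contributes +13702.1 cm⁴
  web: d = -0.0841508 cm → contributes +3888.25 cm⁴
  top flange: d = 18.7158 cm → contributes +13459.1 cm⁴
  hole: d = -18.8842 cm → contributes −179.272 cm⁴
Total I = 30870.1 cm⁴.

Ix ≈ 3.087 × 10⁴ cm⁴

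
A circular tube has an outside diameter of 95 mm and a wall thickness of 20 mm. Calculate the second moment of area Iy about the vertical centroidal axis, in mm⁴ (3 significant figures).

Break the section into simple shapes (no overlaps), measuring from the bottom-left corner of the bounding box.
Outer circle: ⌀95, A = 7088.2 mm², x = 47.5 mm, Ī = 3 998 198 mm⁴.
Bore (subtracted): ⌀55, A = 2375.8 mm², x = 47.5 mm, Ī = 449 180 mm⁴.
By symmetry the centroid is at mid-width, x̄ = 47.5 mm.
All pieces are centred on the vertical centroidal axis, so I = ΣĪ (holes subtracted) = 3 549 018 mm⁴.

Iy ≈ 3.55 × 10⁶ mm⁴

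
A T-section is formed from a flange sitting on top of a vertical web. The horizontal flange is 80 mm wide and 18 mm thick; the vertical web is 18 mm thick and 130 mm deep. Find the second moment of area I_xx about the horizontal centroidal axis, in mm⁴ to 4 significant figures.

Split into non-overlapping primitives; take the origin at the lower-left of the bounding box.
Flange: 80 × 18, A = 1 440 mm², y = 139 mm, Ī = 38 880 mm⁴.
Web: 18 × 130, A = 2 340 mm², y = 65 mm, Ī = 3 295 500 mm⁴.
Centroid: ȳ = ΣA·y / ΣA = 93.1905 mm.
Transfer each piece to the horizontal centroidal axis using Ī + A·d² with d = y − 93.1905:
  flange: d = 45.8095 mm → contributes +3 060 738 mm⁴
  web: d = -28.1905 mm → contributes +5 155 105 mm⁴
Total I = 8 215 843 mm⁴.

I_xx ≈ 8.216 × 10⁶ mm⁴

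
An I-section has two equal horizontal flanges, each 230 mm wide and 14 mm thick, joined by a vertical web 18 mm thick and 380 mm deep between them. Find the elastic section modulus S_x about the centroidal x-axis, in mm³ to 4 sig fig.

Decompose the section into non-overlapping parts with the origin at the bottom-left of its bounding rectangle.
Bottom flange: 230 × 14, A = 3 220 mm², y = 7 mm, Ī = 52593.3 mm⁴.
Web: 18 × 380, A = 6 840 mm², y = 204 mm, Ī = 82 308 000 mm⁴.
Top flange: 230 × 14, A = 3 220 mm², y = 401 mm, Ī = 52593.3 mm⁴.
By symmetry the centroid is at mid-height, ȳ = 204 mm.
Transfer each piece to the centroidal x-axis using Ī + A·d² with d = y − 204:
  bottom flange: d = -197 mm → contributes +125 017 573 mm⁴
  web: d = 0 mm → contributes +82 308 000 mm⁴
  top flange: d = 197 mm → contributes +125 017 573 mm⁴
Total I = 332 343 147 mm⁴.
Extreme fibre distance c = 204 mm; S = I/c = 1 629 133 mm³.

S_x ≈ 1.629 × 10⁶ mm³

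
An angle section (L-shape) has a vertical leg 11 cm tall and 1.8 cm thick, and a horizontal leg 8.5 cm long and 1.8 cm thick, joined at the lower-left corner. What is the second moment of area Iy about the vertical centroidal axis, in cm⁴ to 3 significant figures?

Treat the section as a set of non-overlapping primitives; coordinates are from the bounding-box lower-left.
Vertical leg: 1.8 × 11, A = 19.8 cm², x = 0.9 cm, Ī = 5.346 cm⁴.
Horizontal leg (remainder): 6.7 × 1.8, A = 12.06 cm², x = 5.15 cm, Ī = 45.114 cm⁴.
Centroid: x̄ = ΣA·x / ΣA = 2.5088 cm.
Transfer each piece to the vertical centroidal axis using Ī + A·d² with d = x − 2.5088:
  vertical leg: d = -1.6088 cm → contributes +56.59 cm⁴
  horizontal leg (remainder): d = 2.6412 cm → contributes +129.25 cm⁴
Total I = 185.84 cm⁴.

Iy ≈ 186 cm⁴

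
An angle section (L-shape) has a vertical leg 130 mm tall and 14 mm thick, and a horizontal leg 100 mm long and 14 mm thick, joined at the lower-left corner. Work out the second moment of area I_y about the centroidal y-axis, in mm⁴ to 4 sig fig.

Treat the section as a set of non-overlapping primitives; coordinates are from the bounding-box lower-left.
Vertical leg: 14 × 130, A = 1 820 mm², x = 7 mm, Ī = 29726.7 mm⁴.
Horizontal leg (remainder): 86 × 14, A = 1 204 mm², x = 57 mm, Ī = 742 065 mm⁴.
Centroid: x̄ = ΣA·x / ΣA = 26.9074 mm.
Transfer each piece to the centroidal y-axis using Ī + A·d² with d = x − 26.9074:
  vertical leg: d = -19.9074 mm → contributes +751 002 mm⁴
  horizontal leg (remainder): d = 30.0926 mm → contributes +1 832 365 mm⁴
Total I = 2 583 366 mm⁴.

I_y ≈ 2.583 × 10⁶ mm⁴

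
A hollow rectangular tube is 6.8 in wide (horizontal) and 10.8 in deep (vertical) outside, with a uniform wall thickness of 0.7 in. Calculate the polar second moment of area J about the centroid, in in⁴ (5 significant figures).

J ≈ 499.72 in⁴

Split into non-overlapping primitives; take the origin at the lower-left of the bounding box.
Outer rectangle: 6.8 × 10.8, A = 73.44 in², y = 5.4 in, Ī = 713.8368 in⁴.
Inner void (subtracted): 5.4 × 9.4, A = 50.76 in², y = 5.4 in, Ī = 373.7628 in⁴.
By symmetry the centroid is at mid-height, ȳ = 5.4 in.
All pieces are centred on the centroidal x-axis, so I = ΣĪ (holes subtracted) = 340.074 in⁴.
Repeating about the centroidal y-axis gives I_y = 159.642 in⁴.
Polar second moment: J = I_x + I_y = 499.716 in⁴.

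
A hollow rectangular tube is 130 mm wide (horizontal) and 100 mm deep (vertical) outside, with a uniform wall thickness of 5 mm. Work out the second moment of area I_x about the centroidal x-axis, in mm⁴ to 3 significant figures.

Decompose the section into non-overlapping parts with the origin at the bottom-left of its bounding rectangle.
Outer rectangle: 130 × 100, A = 13 000 mm², y = 50 mm, Ī = 10 833 333 mm⁴.
Inner void (subtracted): 120 × 90, A = 10 800 mm², y = 50 mm, Ī = 7 290 000 mm⁴.
By symmetry the centroid is at mid-height, ȳ = 50 mm.
All pieces are centred on the centroidal x-axis, so I = ΣĪ (holes subtracted) = 3 543 333 mm⁴.

I_x ≈ 3.54 × 10⁶ mm⁴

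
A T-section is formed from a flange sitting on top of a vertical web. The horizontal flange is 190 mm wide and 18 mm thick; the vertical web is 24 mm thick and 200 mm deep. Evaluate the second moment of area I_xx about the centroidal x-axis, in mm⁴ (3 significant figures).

I_xx ≈ 3.98 × 10⁷ mm⁴

Decompose the section into non-overlapping parts with the origin at the bottom-left of its bounding rectangle.
Flange: 190 × 18, A = 3 420 mm², y = 209 mm, Ī = 92 340 mm⁴.
Web: 24 × 200, A = 4 800 mm², y = 100 mm, Ī = 16 000 000 mm⁴.
Centroid: ȳ = ΣA·y / ΣA = 145.35 mm.
Transfer each piece to the centroidal x-axis using Ī + A·d² with d = y − 145.35:
  flange: d = 63.65 mm → contributes +13 947 704 mm⁴
  web: d = -45.35 mm → contributes +25 871 947 mm⁴
Total I = 39 819 651 mm⁴.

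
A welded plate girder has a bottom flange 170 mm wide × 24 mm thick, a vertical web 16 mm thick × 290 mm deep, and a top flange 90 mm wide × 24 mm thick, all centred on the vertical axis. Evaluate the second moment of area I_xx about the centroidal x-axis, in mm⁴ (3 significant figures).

Split into non-overlapping primitives; take the origin at the lower-left of the bounding box.
Bottom plate: 170 × 24, A = 4 080 mm², y = 12 mm, Ī = 195 840 mm⁴.
Web plate: 16 × 290, A = 4 640 mm², y = 169 mm, Ī = 32 518 667 mm⁴.
Top plate: 90 × 24, A = 2 160 mm², y = 326 mm, Ī = 103 680 mm⁴.
Centroid: ȳ = ΣA·y / ΣA = 141.29 mm.
Transfer each piece to the centroidal x-axis using Ī + A·d² with d = y − 141.29:
  bottom plate: d = -129.29 mm → contributes +68 401 073 mm⁴
  web plate: d = 27.706 mm → contributes +36 080 405 mm⁴
  top plate: d = 184.71 mm → contributes +73 794 808 mm⁴
Total I = 178 276 285 mm⁴.

I_xx ≈ 1.78 × 10⁸ mm⁴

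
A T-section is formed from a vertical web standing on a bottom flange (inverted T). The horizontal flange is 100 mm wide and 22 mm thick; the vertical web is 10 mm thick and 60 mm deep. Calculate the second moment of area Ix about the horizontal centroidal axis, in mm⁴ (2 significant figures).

Ix ≈ 1.1 × 10⁶ mm⁴

Treat the section as a set of non-overlapping primitives; coordinates are from the bounding-box lower-left.
Flange: 100 × 22, A = 2 200 mm², y = 11 mm, Ī = 88 733 mm⁴.
Web: 10 × 60, A = 600 mm², y = 52 mm, Ī = 180 000 mm⁴.
Centroid: ȳ = ΣA·y / ΣA = 19.79 mm.
Transfer each piece to the horizontal centroidal axis using Ī + A·d² with d = y − 19.79:
  flange: d = -8.786 mm → contributes +258 549 mm⁴
  web: d = 32.21 mm → contributes +802 656 mm⁴
Total I = 1 061 205 mm⁴.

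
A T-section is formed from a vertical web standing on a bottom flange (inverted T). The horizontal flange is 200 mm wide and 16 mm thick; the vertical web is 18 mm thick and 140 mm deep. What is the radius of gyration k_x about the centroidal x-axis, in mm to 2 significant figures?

Break the section into simple shapes (no overlaps), measuring from the bottom-left corner of the bounding box.
Flange: 200 × 16, A = 3 200 mm², y = 8 mm, Ī = 68 267 mm⁴.
Web: 18 × 140, A = 2 520 mm², y = 86 mm, Ī = 4 116 000 mm⁴.
Centroid: ȳ = ΣA·y / ΣA = 42.36 mm.
Transfer each piece to the centroidal x-axis using Ī + A·d² with d = y − 42.36:
  flange: d = -34.36 mm → contributes +3 847 017 mm⁴
  web: d = 43.64 mm → contributes +8 914 413 mm⁴
Total I = 12 761 430 mm⁴.
Radius of gyration: k = √(I/A) = √(12 761 430 / 5 720) = 47.23 mm.

k_x ≈ 47 mm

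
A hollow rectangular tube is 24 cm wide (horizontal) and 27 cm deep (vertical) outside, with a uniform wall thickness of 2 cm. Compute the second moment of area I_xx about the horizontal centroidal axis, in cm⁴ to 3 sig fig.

I_xx ≈ 1.91 × 10⁴ cm⁴

Treat the section as a set of non-overlapping primitives; coordinates are from the bounding-box lower-left.
Outer rectangle: 24 × 27, A = 648 cm², y = 13.5 cm, Ī = 39 366 cm⁴.
Inner void (subtracted): 20 × 23, A = 460 cm², y = 13.5 cm, Ī = 20 278 cm⁴.
By symmetry the centroid is at mid-height, ȳ = 13.5 cm.
All pieces are centred on the horizontal centroidal axis, so I = ΣĪ (holes subtracted) = 19 088 cm⁴.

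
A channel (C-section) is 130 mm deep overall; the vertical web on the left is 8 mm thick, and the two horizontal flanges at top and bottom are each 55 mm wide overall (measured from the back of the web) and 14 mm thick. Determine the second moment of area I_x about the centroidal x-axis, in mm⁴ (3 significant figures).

Treat the section as a set of non-overlapping primitives; coordinates are from the bounding-box lower-left.
Web: 8 × 130, A = 1 040 mm², y = 65 mm, Ī = 1 464 667 mm⁴.
Top flange (beyond web): 47 × 14, A = 658 mm², y = 123 mm, Ī = 10 747 mm⁴.
Bottom flange (beyond web): 47 × 14, A = 658 mm², y = 7 mm, Ī = 10 747 mm⁴.
By symmetry the centroid is at mid-height, ȳ = 65 mm.
Transfer each piece to the centroidal x-axis using Ī + A·d² with d = y − 65:
  web: d = 0 mm → contributes +1 464 667 mm⁴
  top flange (beyond web): d = 58 mm → contributes +2 224 259 mm⁴
  bottom flange (beyond web): d = -58 mm → contributes +2 224 259 mm⁴
Total I = 5 913 185 mm⁴.

I_x ≈ 5.91 × 10⁶ mm⁴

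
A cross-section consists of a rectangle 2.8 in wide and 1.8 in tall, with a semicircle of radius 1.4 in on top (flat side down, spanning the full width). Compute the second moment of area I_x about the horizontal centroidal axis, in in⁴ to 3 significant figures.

I_x ≈ 6.05 in⁴

Split into non-overlapping primitives; take the origin at the lower-left of the bounding box.
Rectangular body: 2.8 × 1.8, A = 5.04 in², y = 0.9 in, Ī = 1.3608 in⁴.
Semicircular cap: semicircle r = 1.4, A = 3.0788 in², y = 2.3942 in, Ī = 0.42164 in⁴.
Centroid: ȳ = ΣA·y / ΣA = 1.4666 in.
Transfer each piece to the horizontal centroidal axis using Ī + A·d² with d = y − 1.4666:
  rectangular body: d = -0.56662 in → contributes +2.9789 in⁴
  semicircular cap: d = 0.92756 in → contributes +3.0705 in⁴
Total I = 6.0494 in⁴.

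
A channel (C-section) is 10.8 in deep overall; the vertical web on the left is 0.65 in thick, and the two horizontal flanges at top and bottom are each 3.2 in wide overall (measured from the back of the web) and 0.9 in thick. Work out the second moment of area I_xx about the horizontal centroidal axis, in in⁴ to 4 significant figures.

Split into non-overlapping primitives; take the origin at the lower-left of the bounding box.
Web: 0.65 × 10.8, A = 7.02 in², y = 5.4 in, Ī = 68.2344 in⁴.
Top flange (beyond web): 2.55 × 0.9, A = 2.295 in², y = 10.35 in, Ī = 0.154913 in⁴.
Bottom flange (beyond web): 2.55 × 0.9, A = 2.295 in², y = 0.45 in, Ī = 0.154913 in⁴.
By symmetry the centroid is at mid-height, ȳ = 5.4 in.
Transfer each piece to the horizontal centroidal axis using Ī + A·d² with d = y − 5.4:
  web: d = 0 in → contributes +68.2344 in⁴
  top flange (beyond web): d = 4.95 in → contributes +56.3882 in⁴
  bottom flange (beyond web): d = -4.95 in → contributes +56.3882 in⁴
Total I = 181.011 in⁴.

I_xx ≈ 181.0 in⁴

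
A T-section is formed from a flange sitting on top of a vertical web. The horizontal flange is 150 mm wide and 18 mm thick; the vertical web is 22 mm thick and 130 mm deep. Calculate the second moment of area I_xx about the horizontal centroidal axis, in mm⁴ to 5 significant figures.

I_xx ≈ 1.1706 × 10⁷ mm⁴

Decompose the section into non-overlapping parts with the origin at the bottom-left of its bounding rectangle.
Flange: 150 × 18, A = 2 700 mm², y = 139 mm, Ī = 72 900 mm⁴.
Web: 22 × 130, A = 2 860 mm², y = 65 mm, Ī = 4 027 833 mm⁴.
Centroid: ȳ = ΣA·y / ΣA = 100.9353 mm.
Transfer each piece to the horizontal centroidal axis using Ī + A·d² with d = y − 100.9353:
  flange: d = 38.06475 mm → contributes +3 984 998 mm⁴
  web: d = -35.93525 mm → contributes +7 721 072 mm⁴
Total I = 11 706 070 mm⁴.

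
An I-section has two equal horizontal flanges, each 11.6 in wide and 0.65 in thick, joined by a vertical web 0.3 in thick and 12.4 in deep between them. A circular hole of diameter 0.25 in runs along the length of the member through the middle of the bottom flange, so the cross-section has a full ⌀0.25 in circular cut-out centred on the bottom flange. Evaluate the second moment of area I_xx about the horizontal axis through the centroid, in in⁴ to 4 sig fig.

Break the section into simple shapes (no overlaps), measuring from the bottom-left corner of the bounding box.
Bottom flange: 11.6 × 0.65, A = 7.54 in², y = 0.325 in, Ī = 0.265471 in⁴.
Web: 0.3 × 12.4, A = 3.72 in², y = 6.85 in, Ī = 47.6656 in⁴.
Top flange: 11.6 × 0.65, A = 7.54 in², y = 13.375 in, Ī = 0.265471 in⁴.
Hole (subtracted): ⌀0.25, A = 0.0490874 in², y = 0.325 in, Ī = 0.000191748 in⁴.
Centroid: ȳ = ΣA·y / ΣA = 6.86708 in.
Transfer each piece to the horizontal axis through the centroid using Ī + A·d² with d = y − 6.86708:
  bottom flange: d = -6.54208 in → contributes +322.969 in⁴
  web: d = -0.0170816 in → contributes +47.6667 in⁴
  top flange: d = 6.50792 in → contributes +319.607 in⁴
  hole: d = -6.54208 in → contributes −2.10107 in⁴
Total I = 688.141 in⁴.

I_xx ≈ 688.1 in⁴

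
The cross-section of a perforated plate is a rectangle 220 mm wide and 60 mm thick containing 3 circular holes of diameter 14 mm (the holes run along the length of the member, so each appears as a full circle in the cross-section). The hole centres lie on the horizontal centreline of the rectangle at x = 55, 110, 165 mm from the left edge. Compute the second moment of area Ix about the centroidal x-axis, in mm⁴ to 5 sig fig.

Ix ≈ 3.9543 × 10⁶ mm⁴

Decompose the section into non-overlapping parts with the origin at the bottom-left of its bounding rectangle.
Plate: 220 × 60, A = 13 200 mm², y = 30 mm, Ī = 3 960 000 mm⁴.
Hole 1 (subtracted): ⌀14, A = 153.938 mm², y = 30 mm, Ī = 1885.741 mm⁴.
Hole 2 (subtracted): ⌀14, A = 153.938 mm², y = 30 mm, Ī = 1885.741 mm⁴.
Hole 3 (subtracted): ⌀14, A = 153.938 mm², y = 30 mm, Ī = 1885.741 mm⁴.
By symmetry the centroid is at mid-height, ȳ = 30 mm.
All pieces are centred on the centroidal x-axis, so I = ΣĪ (holes subtracted) = 3 954 343 mm⁴.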